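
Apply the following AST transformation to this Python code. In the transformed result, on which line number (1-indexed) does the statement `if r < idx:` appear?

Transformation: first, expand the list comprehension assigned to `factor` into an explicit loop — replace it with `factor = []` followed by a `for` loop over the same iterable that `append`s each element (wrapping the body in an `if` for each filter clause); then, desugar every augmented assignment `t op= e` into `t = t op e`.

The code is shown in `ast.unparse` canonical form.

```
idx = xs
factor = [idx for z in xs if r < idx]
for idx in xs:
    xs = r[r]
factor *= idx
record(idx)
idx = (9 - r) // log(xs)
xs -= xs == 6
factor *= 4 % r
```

Transformed code:
idx = xs
factor = []
for z in xs:
    if r < idx:
        factor.append(idx)
for idx in xs:
    xs = r[r]
factor = factor * idx
record(idx)
idx = (9 - r) // log(xs)
xs = xs - (xs == 6)
factor = factor * (4 % r)

4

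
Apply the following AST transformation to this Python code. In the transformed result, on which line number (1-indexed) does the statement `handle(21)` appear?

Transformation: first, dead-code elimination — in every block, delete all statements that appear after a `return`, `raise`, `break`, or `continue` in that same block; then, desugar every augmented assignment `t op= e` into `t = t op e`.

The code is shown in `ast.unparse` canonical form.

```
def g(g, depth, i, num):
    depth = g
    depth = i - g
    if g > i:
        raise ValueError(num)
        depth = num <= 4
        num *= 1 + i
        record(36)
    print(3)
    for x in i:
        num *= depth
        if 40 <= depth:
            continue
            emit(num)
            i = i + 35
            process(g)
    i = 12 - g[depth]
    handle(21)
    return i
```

Transformed code:
def g(g, depth, i, num):
    depth = g
    depth = i - g
    if g > i:
        raise ValueError(num)
    print(3)
    for x in i:
        num = num * depth
        if 40 <= depth:
            continue
    i = 12 - g[depth]
    handle(21)
    return i

12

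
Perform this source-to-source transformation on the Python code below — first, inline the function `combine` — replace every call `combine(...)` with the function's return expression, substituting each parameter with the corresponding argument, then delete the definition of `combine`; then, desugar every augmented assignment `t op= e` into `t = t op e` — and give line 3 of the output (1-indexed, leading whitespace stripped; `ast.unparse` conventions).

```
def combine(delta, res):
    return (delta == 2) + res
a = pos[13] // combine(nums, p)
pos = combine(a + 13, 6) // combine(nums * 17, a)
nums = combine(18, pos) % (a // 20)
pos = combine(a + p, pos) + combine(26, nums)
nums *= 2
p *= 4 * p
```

Transformed code:
a = pos[13] // ((nums == 2) + p)
pos = ((a + 13 == 2) + 6) // ((nums * 17 == 2) + a)
nums = ((18 == 2) + pos) % (a // 20)
pos = (a + p == 2) + pos + ((26 == 2) + nums)
nums = nums * 2
p = p * (4 * p)

nums = ((18 == 2) + pos) % (a // 20)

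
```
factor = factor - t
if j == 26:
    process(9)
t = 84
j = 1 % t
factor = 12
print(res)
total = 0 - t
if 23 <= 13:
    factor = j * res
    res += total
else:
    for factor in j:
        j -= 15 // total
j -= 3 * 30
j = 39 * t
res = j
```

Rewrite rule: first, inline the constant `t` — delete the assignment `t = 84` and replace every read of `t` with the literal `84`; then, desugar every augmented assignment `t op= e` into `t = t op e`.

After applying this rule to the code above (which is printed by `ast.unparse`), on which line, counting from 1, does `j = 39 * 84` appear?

15

Transformed code:
factor = factor - 84
if j == 26:
    process(9)
j = 1 % 84
factor = 12
print(res)
total = 0 - 84
if 23 <= 13:
    factor = j * res
    res = res + total
else:
    for factor in j:
        j = j - 15 // total
j = j - 3 * 30
j = 39 * 84
res = j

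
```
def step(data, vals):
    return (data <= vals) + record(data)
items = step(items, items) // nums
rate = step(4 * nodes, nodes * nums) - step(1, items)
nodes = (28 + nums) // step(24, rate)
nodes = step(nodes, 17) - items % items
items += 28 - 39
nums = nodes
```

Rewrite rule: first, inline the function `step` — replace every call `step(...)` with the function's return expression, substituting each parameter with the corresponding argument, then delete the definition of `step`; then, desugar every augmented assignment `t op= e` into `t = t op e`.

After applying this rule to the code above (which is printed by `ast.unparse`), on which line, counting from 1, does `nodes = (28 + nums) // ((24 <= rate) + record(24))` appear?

3

Transformed code:
items = ((items <= items) + record(items)) // nums
rate = (4 * nodes <= nodes * nums) + record(4 * nodes) - ((1 <= items) + record(1))
nodes = (28 + nums) // ((24 <= rate) + record(24))
nodes = (nodes <= 17) + record(nodes) - items % items
items = items + (28 - 39)
nums = nodes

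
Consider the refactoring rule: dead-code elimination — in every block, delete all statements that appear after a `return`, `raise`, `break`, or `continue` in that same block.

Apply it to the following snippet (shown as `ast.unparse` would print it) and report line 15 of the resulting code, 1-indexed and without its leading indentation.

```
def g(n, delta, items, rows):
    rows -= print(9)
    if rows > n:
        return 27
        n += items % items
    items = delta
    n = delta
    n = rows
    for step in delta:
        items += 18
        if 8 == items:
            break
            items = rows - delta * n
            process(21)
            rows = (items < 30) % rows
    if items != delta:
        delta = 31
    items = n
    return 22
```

Transformed code:
def g(n, delta, items, rows):
    rows -= print(9)
    if rows > n:
        return 27
    items = delta
    n = delta
    n = rows
    for step in delta:
        items += 18
        if 8 == items:
            break
    if items != delta:
        delta = 31
    items = n
    return 22

return 22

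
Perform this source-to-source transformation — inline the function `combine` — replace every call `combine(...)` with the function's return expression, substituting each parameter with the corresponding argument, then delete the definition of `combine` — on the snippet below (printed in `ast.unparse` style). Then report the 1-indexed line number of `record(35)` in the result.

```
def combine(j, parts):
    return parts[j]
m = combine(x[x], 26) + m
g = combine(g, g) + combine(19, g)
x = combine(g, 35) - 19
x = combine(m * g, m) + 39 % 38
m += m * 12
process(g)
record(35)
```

7

Transformed code:
m = 26[x[x]] + m
g = g[g] + g[19]
x = 35[g] - 19
x = m[m * g] + 39 % 38
m += m * 12
process(g)
record(35)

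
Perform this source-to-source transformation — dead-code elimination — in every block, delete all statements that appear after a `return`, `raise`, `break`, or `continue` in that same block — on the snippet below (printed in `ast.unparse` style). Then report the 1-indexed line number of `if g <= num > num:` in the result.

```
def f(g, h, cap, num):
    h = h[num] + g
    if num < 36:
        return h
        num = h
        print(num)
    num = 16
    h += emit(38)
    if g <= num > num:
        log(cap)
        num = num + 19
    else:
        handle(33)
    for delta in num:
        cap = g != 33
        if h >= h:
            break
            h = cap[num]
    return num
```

7

Transformed code:
def f(g, h, cap, num):
    h = h[num] + g
    if num < 36:
        return h
    num = 16
    h += emit(38)
    if g <= num > num:
        log(cap)
        num = num + 19
    else:
        handle(33)
    for delta in num:
        cap = g != 33
        if h >= h:
            break
    return num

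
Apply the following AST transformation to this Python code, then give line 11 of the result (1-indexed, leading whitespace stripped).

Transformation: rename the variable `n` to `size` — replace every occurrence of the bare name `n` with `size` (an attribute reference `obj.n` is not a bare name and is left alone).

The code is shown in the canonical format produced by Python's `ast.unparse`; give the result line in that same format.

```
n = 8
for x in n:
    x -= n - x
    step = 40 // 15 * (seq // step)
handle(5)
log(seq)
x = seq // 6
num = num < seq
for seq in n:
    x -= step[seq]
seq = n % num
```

seq = size % num

Transformed code:
size = 8
for x in size:
    x -= size - x
    step = 40 // 15 * (seq // step)
handle(5)
log(seq)
x = seq // 6
num = num < seq
for seq in size:
    x -= step[seq]
seq = size % num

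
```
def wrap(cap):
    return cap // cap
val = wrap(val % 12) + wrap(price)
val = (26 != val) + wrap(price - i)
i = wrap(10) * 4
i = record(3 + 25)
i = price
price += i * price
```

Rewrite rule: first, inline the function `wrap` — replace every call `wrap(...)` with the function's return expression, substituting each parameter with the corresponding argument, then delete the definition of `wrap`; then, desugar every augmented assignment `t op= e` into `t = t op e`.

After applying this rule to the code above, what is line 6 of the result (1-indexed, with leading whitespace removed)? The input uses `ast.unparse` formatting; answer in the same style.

Transformed code:
val = val % 12 // (val % 12) + price // price
val = (26 != val) + (price - i) // (price - i)
i = 10 // 10 * 4
i = record(3 + 25)
i = price
price = price + i * price

price = price + i * price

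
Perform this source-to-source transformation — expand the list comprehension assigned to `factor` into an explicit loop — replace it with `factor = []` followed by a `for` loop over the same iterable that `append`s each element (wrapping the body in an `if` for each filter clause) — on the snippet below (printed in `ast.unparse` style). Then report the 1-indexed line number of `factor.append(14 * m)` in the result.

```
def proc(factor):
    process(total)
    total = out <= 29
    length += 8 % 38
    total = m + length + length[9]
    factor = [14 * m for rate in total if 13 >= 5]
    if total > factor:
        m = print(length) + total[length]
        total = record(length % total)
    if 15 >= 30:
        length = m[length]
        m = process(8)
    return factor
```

Transformed code:
def proc(factor):
    process(total)
    total = out <= 29
    length += 8 % 38
    total = m + length + length[9]
    factor = []
    for rate in total:
        if 13 >= 5:
            factor.append(14 * m)
    if total > factor:
        m = print(length) + total[length]
        total = record(length % total)
    if 15 >= 30:
        length = m[length]
        m = process(8)
    return factor

9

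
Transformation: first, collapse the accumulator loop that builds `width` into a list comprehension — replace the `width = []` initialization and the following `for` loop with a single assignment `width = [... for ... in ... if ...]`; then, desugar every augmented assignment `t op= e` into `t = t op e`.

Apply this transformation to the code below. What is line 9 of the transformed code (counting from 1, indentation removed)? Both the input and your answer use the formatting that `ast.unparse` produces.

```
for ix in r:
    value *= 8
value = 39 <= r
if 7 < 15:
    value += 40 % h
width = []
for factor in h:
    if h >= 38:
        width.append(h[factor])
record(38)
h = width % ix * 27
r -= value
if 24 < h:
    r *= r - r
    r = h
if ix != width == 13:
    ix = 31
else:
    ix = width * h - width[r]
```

Transformed code:
for ix in r:
    value = value * 8
value = 39 <= r
if 7 < 15:
    value = value + 40 % h
width = [h[factor] for factor in h if h >= 38]
record(38)
h = width % ix * 27
r = r - value
if 24 < h:
    r = r * (r - r)
    r = h
if ix != width == 13:
    ix = 31
else:
    ix = width * h - width[r]

r = r - value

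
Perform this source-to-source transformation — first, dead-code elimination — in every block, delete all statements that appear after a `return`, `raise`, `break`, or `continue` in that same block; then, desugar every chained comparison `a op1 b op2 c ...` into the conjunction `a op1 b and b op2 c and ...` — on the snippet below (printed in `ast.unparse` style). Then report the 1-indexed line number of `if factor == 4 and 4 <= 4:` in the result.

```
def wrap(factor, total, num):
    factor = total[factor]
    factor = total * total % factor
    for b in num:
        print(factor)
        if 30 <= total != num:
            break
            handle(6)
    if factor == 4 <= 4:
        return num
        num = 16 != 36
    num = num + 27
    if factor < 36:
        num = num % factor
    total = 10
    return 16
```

Transformed code:
def wrap(factor, total, num):
    factor = total[factor]
    factor = total * total % factor
    for b in num:
        print(factor)
        if 30 <= total and total != num:
            break
    if factor == 4 and 4 <= 4:
        return num
    num = num + 27
    if factor < 36:
        num = num % factor
    total = 10
    return 16

8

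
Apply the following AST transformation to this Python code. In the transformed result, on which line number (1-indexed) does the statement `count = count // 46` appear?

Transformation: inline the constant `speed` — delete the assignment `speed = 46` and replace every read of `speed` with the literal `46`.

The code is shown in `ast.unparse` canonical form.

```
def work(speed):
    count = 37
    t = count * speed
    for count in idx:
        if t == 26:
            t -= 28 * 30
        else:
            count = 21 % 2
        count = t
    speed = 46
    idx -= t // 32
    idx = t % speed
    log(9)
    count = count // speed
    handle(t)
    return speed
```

Transformed code:
def work(speed):
    count = 37
    t = count * 46
    for count in idx:
        if t == 26:
            t -= 28 * 30
        else:
            count = 21 % 2
        count = t
    idx -= t // 32
    idx = t % 46
    log(9)
    count = count // 46
    handle(t)
    return 46

13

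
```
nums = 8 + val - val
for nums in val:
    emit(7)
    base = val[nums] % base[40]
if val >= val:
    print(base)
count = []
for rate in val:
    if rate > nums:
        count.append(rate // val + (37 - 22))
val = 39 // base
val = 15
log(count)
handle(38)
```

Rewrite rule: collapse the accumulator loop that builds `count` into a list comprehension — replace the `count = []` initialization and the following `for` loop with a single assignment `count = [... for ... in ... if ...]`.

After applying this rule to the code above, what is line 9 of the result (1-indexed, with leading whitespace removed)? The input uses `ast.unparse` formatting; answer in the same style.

val = 15

Transformed code:
nums = 8 + val - val
for nums in val:
    emit(7)
    base = val[nums] % base[40]
if val >= val:
    print(base)
count = [rate // val + (37 - 22) for rate in val if rate > nums]
val = 39 // base
val = 15
log(count)
handle(38)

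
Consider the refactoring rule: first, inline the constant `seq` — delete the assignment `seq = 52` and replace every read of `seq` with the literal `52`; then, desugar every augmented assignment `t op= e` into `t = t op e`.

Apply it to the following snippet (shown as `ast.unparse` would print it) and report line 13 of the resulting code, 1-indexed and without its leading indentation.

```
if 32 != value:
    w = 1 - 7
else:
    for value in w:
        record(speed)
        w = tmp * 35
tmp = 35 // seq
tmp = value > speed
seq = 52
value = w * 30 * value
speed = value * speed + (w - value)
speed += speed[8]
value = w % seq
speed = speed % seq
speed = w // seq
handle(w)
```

speed = speed % 52

Transformed code:
if 32 != value:
    w = 1 - 7
else:
    for value in w:
        record(speed)
        w = tmp * 35
tmp = 35 // 52
tmp = value > speed
value = w * 30 * value
speed = value * speed + (w - value)
speed = speed + speed[8]
value = w % 52
speed = speed % 52
speed = w // 52
handle(w)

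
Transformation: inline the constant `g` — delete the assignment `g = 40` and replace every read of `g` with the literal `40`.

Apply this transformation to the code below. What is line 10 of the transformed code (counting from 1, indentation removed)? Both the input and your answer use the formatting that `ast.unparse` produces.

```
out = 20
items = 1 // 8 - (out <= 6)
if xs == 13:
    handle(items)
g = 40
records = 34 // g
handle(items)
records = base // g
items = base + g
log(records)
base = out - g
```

base = out - 40

Transformed code:
out = 20
items = 1 // 8 - (out <= 6)
if xs == 13:
    handle(items)
records = 34 // 40
handle(items)
records = base // 40
items = base + 40
log(records)
base = out - 40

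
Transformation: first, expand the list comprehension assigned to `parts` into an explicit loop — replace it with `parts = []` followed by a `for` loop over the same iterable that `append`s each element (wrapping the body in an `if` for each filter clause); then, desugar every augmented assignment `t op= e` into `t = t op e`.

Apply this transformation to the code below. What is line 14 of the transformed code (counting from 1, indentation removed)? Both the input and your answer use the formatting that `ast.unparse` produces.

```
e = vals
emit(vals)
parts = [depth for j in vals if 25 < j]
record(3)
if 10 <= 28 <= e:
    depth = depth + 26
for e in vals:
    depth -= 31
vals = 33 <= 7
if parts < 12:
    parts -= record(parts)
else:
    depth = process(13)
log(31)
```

parts = parts - record(parts)

Transformed code:
e = vals
emit(vals)
parts = []
for j in vals:
    if 25 < j:
        parts.append(depth)
record(3)
if 10 <= 28 <= e:
    depth = depth + 26
for e in vals:
    depth = depth - 31
vals = 33 <= 7
if parts < 12:
    parts = parts - record(parts)
else:
    depth = process(13)
log(31)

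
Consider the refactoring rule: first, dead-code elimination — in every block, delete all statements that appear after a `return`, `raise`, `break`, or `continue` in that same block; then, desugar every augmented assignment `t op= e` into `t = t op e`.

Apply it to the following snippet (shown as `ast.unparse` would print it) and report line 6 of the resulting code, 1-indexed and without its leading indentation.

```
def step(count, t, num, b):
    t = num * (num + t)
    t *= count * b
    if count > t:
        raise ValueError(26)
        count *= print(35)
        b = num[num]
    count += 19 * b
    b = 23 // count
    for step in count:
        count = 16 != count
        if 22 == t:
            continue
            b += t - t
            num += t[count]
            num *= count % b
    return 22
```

Transformed code:
def step(count, t, num, b):
    t = num * (num + t)
    t = t * (count * b)
    if count > t:
        raise ValueError(26)
    count = count + 19 * b
    b = 23 // count
    for step in count:
        count = 16 != count
        if 22 == t:
            continue
    return 22

count = count + 19 * b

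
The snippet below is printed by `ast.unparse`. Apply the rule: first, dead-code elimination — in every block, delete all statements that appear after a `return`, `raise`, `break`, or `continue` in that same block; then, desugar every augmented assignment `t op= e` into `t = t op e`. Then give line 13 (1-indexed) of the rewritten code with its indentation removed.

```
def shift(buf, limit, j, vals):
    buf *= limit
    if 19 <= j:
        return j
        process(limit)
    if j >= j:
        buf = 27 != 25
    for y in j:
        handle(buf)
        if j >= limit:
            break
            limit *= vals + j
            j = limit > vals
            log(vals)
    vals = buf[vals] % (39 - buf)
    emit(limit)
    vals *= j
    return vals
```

vals = vals * j

Transformed code:
def shift(buf, limit, j, vals):
    buf = buf * limit
    if 19 <= j:
        return j
    if j >= j:
        buf = 27 != 25
    for y in j:
        handle(buf)
        if j >= limit:
            break
    vals = buf[vals] % (39 - buf)
    emit(limit)
    vals = vals * j
    return vals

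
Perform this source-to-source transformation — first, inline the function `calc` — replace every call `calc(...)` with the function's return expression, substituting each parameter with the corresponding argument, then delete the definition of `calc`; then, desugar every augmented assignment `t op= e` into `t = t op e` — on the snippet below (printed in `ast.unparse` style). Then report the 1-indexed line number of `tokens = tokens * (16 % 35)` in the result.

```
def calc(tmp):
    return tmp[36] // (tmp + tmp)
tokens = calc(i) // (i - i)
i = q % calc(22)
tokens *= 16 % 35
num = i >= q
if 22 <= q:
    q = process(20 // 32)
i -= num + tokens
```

3

Transformed code:
tokens = i[36] // (i + i) // (i - i)
i = q % (22[36] // (22 + 22))
tokens = tokens * (16 % 35)
num = i >= q
if 22 <= q:
    q = process(20 // 32)
i = i - (num + tokens)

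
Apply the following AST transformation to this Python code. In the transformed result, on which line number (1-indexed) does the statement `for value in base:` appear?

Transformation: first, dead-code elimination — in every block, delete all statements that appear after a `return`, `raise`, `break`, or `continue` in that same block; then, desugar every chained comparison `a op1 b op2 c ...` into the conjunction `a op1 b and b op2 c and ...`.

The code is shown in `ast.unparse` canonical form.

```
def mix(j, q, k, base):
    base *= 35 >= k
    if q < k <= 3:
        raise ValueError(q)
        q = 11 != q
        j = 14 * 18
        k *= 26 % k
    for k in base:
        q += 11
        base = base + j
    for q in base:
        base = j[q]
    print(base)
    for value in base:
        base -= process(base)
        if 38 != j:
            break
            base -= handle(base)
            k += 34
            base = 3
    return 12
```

11

Transformed code:
def mix(j, q, k, base):
    base *= 35 >= k
    if q < k and k <= 3:
        raise ValueError(q)
    for k in base:
        q += 11
        base = base + j
    for q in base:
        base = j[q]
    print(base)
    for value in base:
        base -= process(base)
        if 38 != j:
            break
    return 12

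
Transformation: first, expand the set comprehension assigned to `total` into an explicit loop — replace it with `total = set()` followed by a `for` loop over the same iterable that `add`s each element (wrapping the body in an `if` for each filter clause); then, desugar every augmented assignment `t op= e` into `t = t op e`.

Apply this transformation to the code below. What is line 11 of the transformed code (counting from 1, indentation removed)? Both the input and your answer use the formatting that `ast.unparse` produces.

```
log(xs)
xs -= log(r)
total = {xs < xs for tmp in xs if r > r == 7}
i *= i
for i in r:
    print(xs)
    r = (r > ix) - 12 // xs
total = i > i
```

Transformed code:
log(xs)
xs = xs - log(r)
total = set()
for tmp in xs:
    if r > r == 7:
        total.add(xs < xs)
i = i * i
for i in r:
    print(xs)
    r = (r > ix) - 12 // xs
total = i > i

total = i > i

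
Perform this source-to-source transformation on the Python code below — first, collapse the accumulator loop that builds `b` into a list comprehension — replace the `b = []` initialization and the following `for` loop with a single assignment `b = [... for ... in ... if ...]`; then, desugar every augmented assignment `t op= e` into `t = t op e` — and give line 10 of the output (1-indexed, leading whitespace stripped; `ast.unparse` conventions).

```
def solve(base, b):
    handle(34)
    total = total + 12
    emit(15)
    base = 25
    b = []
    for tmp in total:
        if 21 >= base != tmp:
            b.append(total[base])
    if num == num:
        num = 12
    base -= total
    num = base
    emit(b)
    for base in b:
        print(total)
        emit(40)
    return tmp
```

num = base

Transformed code:
def solve(base, b):
    handle(34)
    total = total + 12
    emit(15)
    base = 25
    b = [total[base] for tmp in total if 21 >= base != tmp]
    if num == num:
        num = 12
    base = base - total
    num = base
    emit(b)
    for base in b:
        print(total)
        emit(40)
    return tmp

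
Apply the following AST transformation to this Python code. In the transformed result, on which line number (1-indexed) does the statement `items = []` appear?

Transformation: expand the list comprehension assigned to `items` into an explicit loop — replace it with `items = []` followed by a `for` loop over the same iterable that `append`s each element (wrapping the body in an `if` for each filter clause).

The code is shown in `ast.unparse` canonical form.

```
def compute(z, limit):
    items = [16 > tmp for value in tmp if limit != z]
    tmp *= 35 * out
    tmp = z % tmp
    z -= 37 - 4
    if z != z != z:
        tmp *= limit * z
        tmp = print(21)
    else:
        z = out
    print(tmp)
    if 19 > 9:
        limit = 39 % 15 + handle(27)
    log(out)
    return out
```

Transformed code:
def compute(z, limit):
    items = []
    for value in tmp:
        if limit != z:
            items.append(16 > tmp)
    tmp *= 35 * out
    tmp = z % tmp
    z -= 37 - 4
    if z != z != z:
        tmp *= limit * z
        tmp = print(21)
    else:
        z = out
    print(tmp)
    if 19 > 9:
        limit = 39 % 15 + handle(27)
    log(out)
    return out

2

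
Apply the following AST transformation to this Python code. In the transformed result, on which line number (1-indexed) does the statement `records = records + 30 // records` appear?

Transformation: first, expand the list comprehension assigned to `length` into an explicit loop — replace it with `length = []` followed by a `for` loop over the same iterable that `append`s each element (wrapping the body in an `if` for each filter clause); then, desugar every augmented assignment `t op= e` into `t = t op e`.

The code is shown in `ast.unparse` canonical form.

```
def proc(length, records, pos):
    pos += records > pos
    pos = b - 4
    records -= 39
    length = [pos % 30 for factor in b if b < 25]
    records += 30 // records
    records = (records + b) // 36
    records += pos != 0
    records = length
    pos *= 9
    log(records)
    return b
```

9

Transformed code:
def proc(length, records, pos):
    pos = pos + (records > pos)
    pos = b - 4
    records = records - 39
    length = []
    for factor in b:
        if b < 25:
            length.append(pos % 30)
    records = records + 30 // records
    records = (records + b) // 36
    records = records + (pos != 0)
    records = length
    pos = pos * 9
    log(records)
    return b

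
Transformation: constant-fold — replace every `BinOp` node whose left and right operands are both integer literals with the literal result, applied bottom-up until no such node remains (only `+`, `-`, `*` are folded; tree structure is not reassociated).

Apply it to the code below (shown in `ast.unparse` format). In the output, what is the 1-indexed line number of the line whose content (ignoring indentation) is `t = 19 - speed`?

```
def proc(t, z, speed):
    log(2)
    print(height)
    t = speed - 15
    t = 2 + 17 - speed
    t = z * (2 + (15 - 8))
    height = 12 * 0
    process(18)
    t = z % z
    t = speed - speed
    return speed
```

5

Transformed code:
def proc(t, z, speed):
    log(2)
    print(height)
    t = speed - 15
    t = 19 - speed
    t = z * 9
    height = 0
    process(18)
    t = z % z
    t = speed - speed
    return speed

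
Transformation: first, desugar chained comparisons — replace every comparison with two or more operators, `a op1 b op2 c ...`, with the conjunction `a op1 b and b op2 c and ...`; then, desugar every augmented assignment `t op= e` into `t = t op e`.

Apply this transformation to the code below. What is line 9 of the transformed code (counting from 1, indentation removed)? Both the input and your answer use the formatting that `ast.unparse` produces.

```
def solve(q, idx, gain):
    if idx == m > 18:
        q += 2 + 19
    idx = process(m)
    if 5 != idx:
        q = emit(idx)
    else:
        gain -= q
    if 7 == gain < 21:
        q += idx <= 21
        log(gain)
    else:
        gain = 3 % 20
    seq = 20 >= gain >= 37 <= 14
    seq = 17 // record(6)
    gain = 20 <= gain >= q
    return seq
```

if 7 == gain and gain < 21:

Transformed code:
def solve(q, idx, gain):
    if idx == m and m > 18:
        q = q + (2 + 19)
    idx = process(m)
    if 5 != idx:
        q = emit(idx)
    else:
        gain = gain - q
    if 7 == gain and gain < 21:
        q = q + (idx <= 21)
        log(gain)
    else:
        gain = 3 % 20
    seq = 20 >= gain and gain >= 37 and (37 <= 14)
    seq = 17 // record(6)
    gain = 20 <= gain and gain >= q
    return seq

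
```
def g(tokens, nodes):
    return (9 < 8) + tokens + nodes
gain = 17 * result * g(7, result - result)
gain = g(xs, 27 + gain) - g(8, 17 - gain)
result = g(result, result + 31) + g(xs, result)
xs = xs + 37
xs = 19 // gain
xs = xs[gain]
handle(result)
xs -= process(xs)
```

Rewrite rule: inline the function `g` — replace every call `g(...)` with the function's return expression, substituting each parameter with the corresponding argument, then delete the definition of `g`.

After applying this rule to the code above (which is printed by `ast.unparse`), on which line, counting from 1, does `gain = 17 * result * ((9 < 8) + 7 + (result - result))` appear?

1

Transformed code:
gain = 17 * result * ((9 < 8) + 7 + (result - result))
gain = (9 < 8) + xs + (27 + gain) - ((9 < 8) + 8 + (17 - gain))
result = (9 < 8) + result + (result + 31) + ((9 < 8) + xs + result)
xs = xs + 37
xs = 19 // gain
xs = xs[gain]
handle(result)
xs -= process(xs)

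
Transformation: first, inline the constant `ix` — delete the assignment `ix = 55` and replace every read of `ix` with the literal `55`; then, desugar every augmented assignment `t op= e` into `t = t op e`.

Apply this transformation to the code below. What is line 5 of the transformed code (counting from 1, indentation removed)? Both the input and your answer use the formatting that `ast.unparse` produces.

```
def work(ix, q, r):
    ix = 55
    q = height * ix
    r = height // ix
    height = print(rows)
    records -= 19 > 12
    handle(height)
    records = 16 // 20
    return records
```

Transformed code:
def work(ix, q, r):
    q = height * 55
    r = height // 55
    height = print(rows)
    records = records - (19 > 12)
    handle(height)
    records = 16 // 20
    return records

records = records - (19 > 12)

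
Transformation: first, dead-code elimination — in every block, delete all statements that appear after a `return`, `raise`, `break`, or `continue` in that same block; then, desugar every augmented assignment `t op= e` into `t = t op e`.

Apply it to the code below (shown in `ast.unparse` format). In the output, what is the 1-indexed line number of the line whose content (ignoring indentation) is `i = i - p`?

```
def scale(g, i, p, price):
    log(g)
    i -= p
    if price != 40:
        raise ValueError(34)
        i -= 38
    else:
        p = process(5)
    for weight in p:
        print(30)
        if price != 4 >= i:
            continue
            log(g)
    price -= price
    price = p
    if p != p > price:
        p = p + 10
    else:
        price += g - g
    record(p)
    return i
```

3

Transformed code:
def scale(g, i, p, price):
    log(g)
    i = i - p
    if price != 40:
        raise ValueError(34)
    else:
        p = process(5)
    for weight in p:
        print(30)
        if price != 4 >= i:
            continue
    price = price - price
    price = p
    if p != p > price:
        p = p + 10
    else:
        price = price + (g - g)
    record(p)
    return i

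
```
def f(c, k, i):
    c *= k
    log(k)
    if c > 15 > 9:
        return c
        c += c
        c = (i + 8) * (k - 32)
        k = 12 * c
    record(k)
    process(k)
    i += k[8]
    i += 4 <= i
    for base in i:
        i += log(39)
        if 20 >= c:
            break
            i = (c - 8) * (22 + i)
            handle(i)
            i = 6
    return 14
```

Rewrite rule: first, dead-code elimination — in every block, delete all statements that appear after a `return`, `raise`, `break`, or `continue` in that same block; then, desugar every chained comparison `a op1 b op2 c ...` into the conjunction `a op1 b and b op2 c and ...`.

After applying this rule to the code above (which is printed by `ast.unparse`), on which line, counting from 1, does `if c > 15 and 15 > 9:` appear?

Transformed code:
def f(c, k, i):
    c *= k
    log(k)
    if c > 15 and 15 > 9:
        return c
    record(k)
    process(k)
    i += k[8]
    i += 4 <= i
    for base in i:
        i += log(39)
        if 20 >= c:
            break
    return 14

4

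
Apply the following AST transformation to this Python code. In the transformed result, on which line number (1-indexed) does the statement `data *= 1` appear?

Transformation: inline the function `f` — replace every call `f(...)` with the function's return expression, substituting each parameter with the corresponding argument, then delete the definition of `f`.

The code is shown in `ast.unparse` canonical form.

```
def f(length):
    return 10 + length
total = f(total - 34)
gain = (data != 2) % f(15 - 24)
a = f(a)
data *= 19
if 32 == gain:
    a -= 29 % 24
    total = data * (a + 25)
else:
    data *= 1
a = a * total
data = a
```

9

Transformed code:
total = 10 + (total - 34)
gain = (data != 2) % (10 + (15 - 24))
a = 10 + a
data *= 19
if 32 == gain:
    a -= 29 % 24
    total = data * (a + 25)
else:
    data *= 1
a = a * total
data = a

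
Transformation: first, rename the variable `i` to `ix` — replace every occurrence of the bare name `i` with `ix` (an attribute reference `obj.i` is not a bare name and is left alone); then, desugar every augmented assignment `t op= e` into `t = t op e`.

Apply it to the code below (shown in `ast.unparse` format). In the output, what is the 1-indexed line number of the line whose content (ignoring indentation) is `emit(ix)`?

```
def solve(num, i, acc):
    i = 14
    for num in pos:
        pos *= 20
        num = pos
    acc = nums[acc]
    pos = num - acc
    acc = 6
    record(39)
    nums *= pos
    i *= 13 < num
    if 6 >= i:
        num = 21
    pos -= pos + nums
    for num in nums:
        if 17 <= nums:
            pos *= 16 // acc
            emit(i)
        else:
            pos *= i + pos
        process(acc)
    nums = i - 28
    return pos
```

Transformed code:
def solve(num, ix, acc):
    ix = 14
    for num in pos:
        pos = pos * 20
        num = pos
    acc = nums[acc]
    pos = num - acc
    acc = 6
    record(39)
    nums = nums * pos
    ix = ix * (13 < num)
    if 6 >= ix:
        num = 21
    pos = pos - (pos + nums)
    for num in nums:
        if 17 <= nums:
            pos = pos * (16 // acc)
            emit(ix)
        else:
            pos = pos * (ix + pos)
        process(acc)
    nums = ix - 28
    return pos

18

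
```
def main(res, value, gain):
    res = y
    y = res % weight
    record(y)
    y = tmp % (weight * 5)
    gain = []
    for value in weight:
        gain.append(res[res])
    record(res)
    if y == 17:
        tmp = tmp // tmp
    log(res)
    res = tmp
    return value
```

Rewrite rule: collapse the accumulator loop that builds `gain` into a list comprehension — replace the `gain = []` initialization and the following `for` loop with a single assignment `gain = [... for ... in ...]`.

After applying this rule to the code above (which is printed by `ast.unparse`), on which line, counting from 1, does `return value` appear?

Transformed code:
def main(res, value, gain):
    res = y
    y = res % weight
    record(y)
    y = tmp % (weight * 5)
    gain = [res[res] for value in weight]
    record(res)
    if y == 17:
        tmp = tmp // tmp
    log(res)
    res = tmp
    return value

12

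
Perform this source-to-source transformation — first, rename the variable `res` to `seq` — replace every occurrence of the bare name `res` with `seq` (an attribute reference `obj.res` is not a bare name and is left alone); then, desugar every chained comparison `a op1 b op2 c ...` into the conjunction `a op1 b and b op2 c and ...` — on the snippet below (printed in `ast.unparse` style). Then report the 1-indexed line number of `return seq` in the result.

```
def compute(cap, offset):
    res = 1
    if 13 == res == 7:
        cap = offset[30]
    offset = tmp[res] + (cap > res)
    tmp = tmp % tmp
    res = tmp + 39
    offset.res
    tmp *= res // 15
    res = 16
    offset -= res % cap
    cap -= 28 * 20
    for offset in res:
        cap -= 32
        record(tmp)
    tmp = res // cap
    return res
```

17

Transformed code:
def compute(cap, offset):
    seq = 1
    if 13 == seq and seq == 7:
        cap = offset[30]
    offset = tmp[seq] + (cap > seq)
    tmp = tmp % tmp
    seq = tmp + 39
    offset.res
    tmp *= seq // 15
    seq = 16
    offset -= seq % cap
    cap -= 28 * 20
    for offset in seq:
        cap -= 32
        record(tmp)
    tmp = seq // cap
    return seq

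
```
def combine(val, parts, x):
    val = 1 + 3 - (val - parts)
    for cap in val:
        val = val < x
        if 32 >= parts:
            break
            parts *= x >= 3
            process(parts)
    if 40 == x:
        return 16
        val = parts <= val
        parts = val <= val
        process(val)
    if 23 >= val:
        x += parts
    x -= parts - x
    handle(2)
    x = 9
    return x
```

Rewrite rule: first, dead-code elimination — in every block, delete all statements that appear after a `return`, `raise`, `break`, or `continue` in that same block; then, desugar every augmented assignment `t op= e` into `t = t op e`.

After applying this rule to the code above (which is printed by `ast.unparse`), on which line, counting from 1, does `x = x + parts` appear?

Transformed code:
def combine(val, parts, x):
    val = 1 + 3 - (val - parts)
    for cap in val:
        val = val < x
        if 32 >= parts:
            break
    if 40 == x:
        return 16
    if 23 >= val:
        x = x + parts
    x = x - (parts - x)
    handle(2)
    x = 9
    return x

10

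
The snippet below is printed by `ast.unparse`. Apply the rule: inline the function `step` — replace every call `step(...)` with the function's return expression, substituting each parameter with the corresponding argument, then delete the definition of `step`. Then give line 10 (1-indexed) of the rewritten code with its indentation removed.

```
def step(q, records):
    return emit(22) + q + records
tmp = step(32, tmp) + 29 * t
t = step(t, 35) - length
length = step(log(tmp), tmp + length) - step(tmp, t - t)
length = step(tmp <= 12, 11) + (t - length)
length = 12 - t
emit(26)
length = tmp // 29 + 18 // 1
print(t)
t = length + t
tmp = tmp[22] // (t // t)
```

tmp = tmp[22] // (t // t)

Transformed code:
tmp = emit(22) + 32 + tmp + 29 * t
t = emit(22) + t + 35 - length
length = emit(22) + log(tmp) + (tmp + length) - (emit(22) + tmp + (t - t))
length = emit(22) + (tmp <= 12) + 11 + (t - length)
length = 12 - t
emit(26)
length = tmp // 29 + 18 // 1
print(t)
t = length + t
tmp = tmp[22] // (t // t)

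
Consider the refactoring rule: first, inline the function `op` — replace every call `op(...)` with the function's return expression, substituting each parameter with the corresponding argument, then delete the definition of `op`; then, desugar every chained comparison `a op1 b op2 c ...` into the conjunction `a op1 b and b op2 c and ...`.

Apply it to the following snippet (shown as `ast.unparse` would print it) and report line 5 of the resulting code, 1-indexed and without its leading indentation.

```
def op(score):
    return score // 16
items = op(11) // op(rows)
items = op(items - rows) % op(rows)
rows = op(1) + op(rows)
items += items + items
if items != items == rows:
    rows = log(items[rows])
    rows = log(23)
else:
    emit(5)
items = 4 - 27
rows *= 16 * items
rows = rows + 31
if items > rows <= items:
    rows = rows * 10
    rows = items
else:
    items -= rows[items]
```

if items != items and items == rows:

Transformed code:
items = 11 // 16 // (rows // 16)
items = (items - rows) // 16 % (rows // 16)
rows = 1 // 16 + rows // 16
items += items + items
if items != items and items == rows:
    rows = log(items[rows])
    rows = log(23)
else:
    emit(5)
items = 4 - 27
rows *= 16 * items
rows = rows + 31
if items > rows and rows <= items:
    rows = rows * 10
    rows = items
else:
    items -= rows[items]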